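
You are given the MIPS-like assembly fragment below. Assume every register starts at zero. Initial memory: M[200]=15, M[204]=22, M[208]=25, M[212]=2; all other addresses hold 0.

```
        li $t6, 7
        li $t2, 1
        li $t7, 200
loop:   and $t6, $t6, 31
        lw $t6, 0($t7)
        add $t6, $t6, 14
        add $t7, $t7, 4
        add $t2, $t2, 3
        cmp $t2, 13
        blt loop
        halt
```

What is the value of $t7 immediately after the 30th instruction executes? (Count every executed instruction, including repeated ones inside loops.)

216

$t6=7
$t2=1
$t7=200
$t6=7&31=7
$t6=M[200]=15
$t6=15+14=29
$t7=200+4=204
$t2=1+3=4
cmp $t2, 13  (cmp 4,13)
blt loop: taken
$t6=29&31=29
$t6=M[204]=22
$t6=22+14=36
$t7=204+4=208
$t2=4+3=7
cmp $t2, 13  (cmp 7,13)
blt loop: taken
$t6=36&31=4
$t6=M[208]=25
$t6=25+14=39
$t7=208+4=212
$t2=7+3=10
cmp $t2, 13  (cmp 10,13)
blt loop: taken
$t6=39&31=7
$t6=M[212]=2
$t6=2+14=16
$t7=212+4=216
$t2=10+3=13
cmp $t2, 13  (cmp 13,13)
After step 30: $t7 = 216.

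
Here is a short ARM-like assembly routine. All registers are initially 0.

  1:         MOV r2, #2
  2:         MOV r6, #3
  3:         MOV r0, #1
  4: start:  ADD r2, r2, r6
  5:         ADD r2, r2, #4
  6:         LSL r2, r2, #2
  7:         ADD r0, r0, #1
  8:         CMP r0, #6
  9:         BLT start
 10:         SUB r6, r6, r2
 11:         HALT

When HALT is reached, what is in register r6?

r2=2
r6=3
r0=1
r2=2+3=5
r2=5+4=9
r2=9<<2=36
r0=1+1=2
CMP r0, #6  (cmp 2,6)
BLT start: taken
r2=36+3=39
r2=39+4=43
r2=43<<2=172
r0=2+1=3
CMP r0, #6  (cmp 3,6)
BLT start: taken
r2=172+3=175
r2=175+4=179
r2=179<<2=716
r0=3+1=4
CMP r0, #6  (cmp 4,6)
BLT start: taken
r2=716+3=719
r2=719+4=723
r2=723<<2=2892
r0=4+1=5
CMP r0, #6  (cmp 5,6)
BLT start: taken
r2=2892+3=2895
r2=2895+4=2899
r2=2899<<2=11596
r0=5+1=6
CMP r0, #6  (cmp 6,6)
BLT start: not taken
r6=3-11596=-11593
halt.

-11593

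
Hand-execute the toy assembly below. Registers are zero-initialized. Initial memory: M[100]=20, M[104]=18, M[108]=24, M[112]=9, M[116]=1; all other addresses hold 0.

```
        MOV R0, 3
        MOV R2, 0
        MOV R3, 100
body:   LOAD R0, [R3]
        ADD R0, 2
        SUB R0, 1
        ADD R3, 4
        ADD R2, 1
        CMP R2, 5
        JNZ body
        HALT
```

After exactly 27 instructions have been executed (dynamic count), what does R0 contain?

R0=3
R2=0
R3=100
R0=M[100]=20
R0=20+2=22
R0=22-1=21
R3=100+4=104
R2=0+1=1
CMP R2, 5  (cmp 1,5)
JNZ body: taken
R0=M[104]=18
R0=18+2=20
R0=20-1=19
R3=104+4=108
R2=1+1=2
CMP R2, 5  (cmp 2,5)
JNZ body: taken
R0=M[108]=24
R0=24+2=26
R0=26-1=25
R3=108+4=112
R2=2+1=3
CMP R2, 5  (cmp 3,5)
JNZ body: taken
R0=M[112]=9
R0=9+2=11
R0=11-1=10
After step 27: R0 = 10.

10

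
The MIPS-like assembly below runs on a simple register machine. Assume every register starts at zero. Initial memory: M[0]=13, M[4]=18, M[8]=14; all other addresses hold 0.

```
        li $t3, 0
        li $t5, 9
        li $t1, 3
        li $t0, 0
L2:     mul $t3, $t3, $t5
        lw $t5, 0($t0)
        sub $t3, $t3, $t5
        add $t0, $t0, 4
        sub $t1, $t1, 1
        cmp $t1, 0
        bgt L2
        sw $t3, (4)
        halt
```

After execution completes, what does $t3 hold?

$t3=0
$t5=9
$t1=3
$t0=0
$t3=0*9=0
$t5=M[0]=13
$t3=0-13=-13
$t0=0+4=4
$t1=3-1=2
cmp $t1, 0  (cmp 2,0)
bgt L2: taken
$t3=(-13)*13=-169
$t5=M[4]=18
$t3=(-169)-18=-187
$t0=4+4=8
$t1=2-1=1
cmp $t1, 0  (cmp 1,0)
bgt L2: taken
$t3=(-187)*18=-3366
$t5=M[8]=14
$t3=(-3366)-14=-3380
$t0=8+4=12
$t1=1-1=0
cmp $t1, 0  (cmp 0,0)
bgt L2: not taken
sw $t3, (4) → M[4]=-3380
halt.

-3380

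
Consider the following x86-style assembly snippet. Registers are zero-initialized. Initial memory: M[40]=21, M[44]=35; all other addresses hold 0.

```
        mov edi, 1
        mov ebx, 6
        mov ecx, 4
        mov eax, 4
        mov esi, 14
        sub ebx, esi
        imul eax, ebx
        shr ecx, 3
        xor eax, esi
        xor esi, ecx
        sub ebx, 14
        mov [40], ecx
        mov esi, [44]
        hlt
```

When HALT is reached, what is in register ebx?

-22

mov edi, 1 → edi=1
mov ebx, 6 → ebx=6
mov ecx, 4 → ecx=4
mov eax, 4 → eax=4
mov esi, 14 → esi=14
sub ebx, esi → ebx=6-14=-8
imul eax, ebx → eax=4*(-8)=-32
shr ecx, 3 → ecx=4>>3=0
xor eax, esi → eax=(-32)^14=-18
xor esi, ecx → esi=14^0=14
sub ebx, 14 → ebx=(-8)-14=-22
mov [40], ecx → M[40]=0
mov esi, [44] → esi=M[44]=35
halt.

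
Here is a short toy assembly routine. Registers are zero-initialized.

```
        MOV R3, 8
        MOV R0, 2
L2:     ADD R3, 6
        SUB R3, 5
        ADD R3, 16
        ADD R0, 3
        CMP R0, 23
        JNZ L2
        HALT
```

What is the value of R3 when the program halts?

127

MOV R3, 8 → R3=8
MOV R0, 2 → R0=2
ADD R3, 6 → R3=8+6=14
SUB R3, 5 → R3=14-5=9
ADD R3, 16 → R3=9+16=25
ADD R0, 3 → R0=2+3=5
CMP R0, 23  (cmp 5,23)
JNZ L2: taken
ADD R3, 6 → R3=25+6=31
SUB R3, 5 → R3=31-5=26
ADD R3, 16 → R3=26+16=42
ADD R0, 3 → R0=5+3=8
CMP R0, 23  (cmp 8,23)
JNZ L2: taken
ADD R3, 6 → R3=42+6=48
SUB R3, 5 → R3=48-5=43
ADD R3, 16 → R3=43+16=59
ADD R0, 3 → R0=8+3=11
CMP R0, 23  (cmp 11,23)
JNZ L2: taken
ADD R3, 6 → R3=59+6=65
SUB R3, 5 → R3=65-5=60
ADD R3, 16 → R3=60+16=76
ADD R0, 3 → R0=11+3=14
CMP R0, 23  (cmp 14,23)
JNZ L2: taken
ADD R3, 6 → R3=76+6=82
SUB R3, 5 → R3=82-5=77
ADD R3, 16 → R3=77+16=93
ADD R0, 3 → R0=14+3=17
CMP R0, 23  (cmp 17,23)
JNZ L2: taken
ADD R3, 6 → R3=93+6=99
SUB R3, 5 → R3=99-5=94
ADD R3, 16 → R3=94+16=110
ADD R0, 3 → R0=17+3=20
CMP R0, 23  (cmp 20,23)
JNZ L2: taken
ADD R3, 6 → R3=110+6=116
SUB R3, 5 → R3=116-5=111
ADD R3, 16 → R3=111+16=127
ADD R0, 3 → R0=20+3=23
CMP R0, 23  (cmp 23,23)
JNZ L2: not taken
halt.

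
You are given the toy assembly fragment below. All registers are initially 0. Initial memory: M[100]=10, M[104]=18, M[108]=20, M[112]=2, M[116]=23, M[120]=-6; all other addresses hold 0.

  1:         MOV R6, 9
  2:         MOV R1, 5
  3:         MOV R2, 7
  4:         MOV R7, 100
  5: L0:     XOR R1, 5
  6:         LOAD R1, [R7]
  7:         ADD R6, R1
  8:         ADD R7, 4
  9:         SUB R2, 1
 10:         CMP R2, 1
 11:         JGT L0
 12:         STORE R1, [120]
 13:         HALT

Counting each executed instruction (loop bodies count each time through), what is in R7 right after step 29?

after MOV R6, 9: R6=9
after MOV R1, 5: R1=5
after MOV R2, 7: R2=7
after MOV R7, 100: R7=100
after XOR R1, 5: R1=5^5=0
after LOAD R1, [R7]: R1=M[100]=10
after ADD R6, R1: R6=9+10=19
after ADD R7, 4: R7=100+4=104
after SUB R2, 1: R2=7-1=6
CMP R2, 1  (cmp 6,1)
JGT L0: taken
after XOR R1, 5: R1=10^5=15
after LOAD R1, [R7]: R1=M[104]=18
after ADD R6, R1: R6=19+18=37
after ADD R7, 4: R7=104+4=108
after SUB R2, 1: R2=6-1=5
CMP R2, 1  (cmp 5,1)
JGT L0: taken
after XOR R1, 5: R1=18^5=23
after LOAD R1, [R7]: R1=M[108]=20
after ADD R6, R1: R6=37+20=57
after ADD R7, 4: R7=108+4=112
after SUB R2, 1: R2=5-1=4
CMP R2, 1  (cmp 4,1)
JGT L0: taken
after XOR R1, 5: R1=20^5=17
after LOAD R1, [R7]: R1=M[112]=2
after ADD R6, R1: R6=57+2=59
after ADD R7, 4: R7=112+4=116
After step 29: R7 = 116.

116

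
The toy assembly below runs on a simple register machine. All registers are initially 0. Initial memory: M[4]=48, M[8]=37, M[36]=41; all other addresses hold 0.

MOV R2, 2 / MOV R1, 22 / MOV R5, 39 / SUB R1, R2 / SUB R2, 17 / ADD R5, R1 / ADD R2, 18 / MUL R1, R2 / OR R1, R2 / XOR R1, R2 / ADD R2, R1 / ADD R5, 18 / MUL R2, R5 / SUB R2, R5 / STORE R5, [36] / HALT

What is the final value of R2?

4774

MOV R2, 2 → R2=2
MOV R1, 22 → R1=22
MOV R5, 39 → R5=39
SUB R1, R2 → R1=22-2=20
SUB R2, 17 → R2=2-17=-15
ADD R5, R1 → R5=39+20=59
ADD R2, 18 → R2=(-15)+18=3
MUL R1, R2 → R1=20*3=60
OR R1, R2 → R1=60|3=63
XOR R1, R2 → R1=63^3=60
ADD R2, R1 → R2=3+60=63
ADD R5, 18 → R5=59+18=77
MUL R2, R5 → R2=63*77=4851
SUB R2, R5 → R2=4851-77=4774
STORE R5, [36] → M[36]=77
halt.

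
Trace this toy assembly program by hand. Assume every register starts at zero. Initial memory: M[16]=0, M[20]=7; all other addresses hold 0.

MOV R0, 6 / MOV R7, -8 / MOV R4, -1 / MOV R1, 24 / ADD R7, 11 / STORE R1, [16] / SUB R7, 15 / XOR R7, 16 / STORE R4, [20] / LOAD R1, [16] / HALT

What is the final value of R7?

-28

after MOV R0, 6: R0=6
after MOV R7, -8: R7=-8
after MOV R4, -1: R4=-1
after MOV R1, 24: R1=24
after ADD R7, 11: R7=(-8)+11=3
STORE R1, [16] → M[16]=24
after SUB R7, 15: R7=3-15=-12
after XOR R7, 16: R7=(-12)^16=-28
STORE R4, [20] → M[20]=-1
after LOAD R1, [16]: R1=M[16]=24
halt.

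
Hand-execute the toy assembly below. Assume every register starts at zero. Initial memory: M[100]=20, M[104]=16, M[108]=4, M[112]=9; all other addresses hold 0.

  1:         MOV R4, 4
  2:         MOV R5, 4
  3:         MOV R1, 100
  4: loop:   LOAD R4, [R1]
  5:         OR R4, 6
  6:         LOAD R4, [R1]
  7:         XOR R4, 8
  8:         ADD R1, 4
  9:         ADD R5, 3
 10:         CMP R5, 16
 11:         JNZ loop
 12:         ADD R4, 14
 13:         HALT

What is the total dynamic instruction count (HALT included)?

37

MOV R4, 4 → R4=4
MOV R5, 4 → R5=4
MOV R1, 100 → R1=100
LOAD R4, [R1] → R4=M[100]=20
OR R4, 6 → R4=20|6=22
LOAD R4, [R1] → R4=M[100]=20
XOR R4, 8 → R4=20^8=28
ADD R1, 4 → R1=100+4=104
ADD R5, 3 → R5=4+3=7
CMP R5, 16  (cmp 7,16)
JNZ loop: taken
LOAD R4, [R1] → R4=M[104]=16
OR R4, 6 → R4=16|6=22
LOAD R4, [R1] → R4=M[104]=16
XOR R4, 8 → R4=16^8=24
ADD R1, 4 → R1=104+4=108
ADD R5, 3 → R5=7+3=10
CMP R5, 16  (cmp 10,16)
JNZ loop: taken
LOAD R4, [R1] → R4=M[108]=4
OR R4, 6 → R4=4|6=6
LOAD R4, [R1] → R4=M[108]=4
XOR R4, 8 → R4=4^8=12
ADD R1, 4 → R1=108+4=112
ADD R5, 3 → R5=10+3=13
CMP R5, 16  (cmp 13,16)
JNZ loop: taken
LOAD R4, [R1] → R4=M[112]=9
OR R4, 6 → R4=9|6=15
LOAD R4, [R1] → R4=M[112]=9
XOR R4, 8 → R4=9^8=1
ADD R1, 4 → R1=112+4=116
ADD R5, 3 → R5=13+3=16
CMP R5, 16  (cmp 16,16)
JNZ loop: not taken
ADD R4, 14 → R4=1+14=15
halt.
Total executed instructions: 37.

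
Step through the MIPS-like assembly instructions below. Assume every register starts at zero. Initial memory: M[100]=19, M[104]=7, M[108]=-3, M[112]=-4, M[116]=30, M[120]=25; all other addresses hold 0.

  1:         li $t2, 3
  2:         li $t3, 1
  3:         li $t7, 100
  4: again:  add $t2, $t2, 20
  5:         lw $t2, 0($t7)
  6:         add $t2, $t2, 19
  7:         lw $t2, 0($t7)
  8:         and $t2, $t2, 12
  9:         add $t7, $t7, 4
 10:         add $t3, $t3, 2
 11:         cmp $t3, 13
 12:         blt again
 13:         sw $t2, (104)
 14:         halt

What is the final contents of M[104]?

$t2=3
$t3=1
$t7=100
$t2=3+20=23
$t2=M[100]=19
$t2=19+19=38
$t2=M[100]=19
$t2=19&12=0
$t7=100+4=104
$t3=1+2=3
cmp $t3, 13  (cmp 3,13)
blt again: taken
$t2=0+20=20
$t2=M[104]=7
$t2=7+19=26
$t2=M[104]=7
$t2=7&12=4
$t7=104+4=108
$t3=3+2=5
cmp $t3, 13  (cmp 5,13)
blt again: taken
$t2=4+20=24
$t2=M[108]=-3
$t2=(-3)+19=16
$t2=M[108]=-3
$t2=(-3)&12=12
$t7=108+4=112
$t3=5+2=7
cmp $t3, 13  (cmp 7,13)
blt again: taken
$t2=12+20=32
$t2=M[112]=-4
$t2=(-4)+19=15
$t2=M[112]=-4
$t2=(-4)&12=12
$t7=112+4=116
$t3=7+2=9
cmp $t3, 13  (cmp 9,13)
blt again: taken
$t2=12+20=32
$t2=M[116]=30
$t2=30+19=49
$t2=M[116]=30
$t2=30&12=12
$t7=116+4=120
$t3=9+2=11
cmp $t3, 13  (cmp 11,13)
blt again: taken
$t2=12+20=32
$t2=M[120]=25
$t2=25+19=44
$t2=M[120]=25
$t2=25&12=8
$t7=120+4=124
$t3=11+2=13
cmp $t3, 13  (cmp 13,13)
blt again: not taken
sw $t2, (104) → M[104]=8
halt.

8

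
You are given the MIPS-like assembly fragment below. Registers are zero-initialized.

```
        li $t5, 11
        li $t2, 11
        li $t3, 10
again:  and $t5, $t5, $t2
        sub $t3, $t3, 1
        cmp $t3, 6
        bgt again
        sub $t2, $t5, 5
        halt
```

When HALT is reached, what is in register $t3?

6

li $t5, 11 → $t5=11
li $t2, 11 → $t2=11
li $t3, 10 → $t3=10
and $t5, $t5, $t2 → $t5=11&11=11
sub $t3, $t3, 1 → $t3=10-1=9
cmp $t3, 6  (cmp 9,6)
bgt again: taken
and $t5, $t5, $t2 → $t5=11&11=11
sub $t3, $t3, 1 → $t3=9-1=8
cmp $t3, 6  (cmp 8,6)
bgt again: taken
and $t5, $t5, $t2 → $t5=11&11=11
sub $t3, $t3, 1 → $t3=8-1=7
cmp $t3, 6  (cmp 7,6)
bgt again: taken
and $t5, $t5, $t2 → $t5=11&11=11
sub $t3, $t3, 1 → $t3=7-1=6
cmp $t3, 6  (cmp 6,6)
bgt again: not taken
sub $t2, $t5, 5 → $t2=11-5=6
halt.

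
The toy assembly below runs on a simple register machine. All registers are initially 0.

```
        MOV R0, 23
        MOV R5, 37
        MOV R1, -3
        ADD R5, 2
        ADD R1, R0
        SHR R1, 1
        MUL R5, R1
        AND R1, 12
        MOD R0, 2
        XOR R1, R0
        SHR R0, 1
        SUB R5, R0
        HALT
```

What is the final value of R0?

MOV R0, 23 → R0=23
MOV R5, 37 → R5=37
MOV R1, -3 → R1=-3
ADD R5, 2 → R5=37+2=39
ADD R1, R0 → R1=(-3)+23=20
SHR R1, 1 → R1=20>>1=10
MUL R5, R1 → R5=39*10=390
AND R1, 12 → R1=10&12=8
MOD R0, 2 → R0=23%2=1
XOR R1, R0 → R1=8^1=9
SHR R0, 1 → R0=1>>1=0
SUB R5, R0 → R5=390-0=390
halt.

0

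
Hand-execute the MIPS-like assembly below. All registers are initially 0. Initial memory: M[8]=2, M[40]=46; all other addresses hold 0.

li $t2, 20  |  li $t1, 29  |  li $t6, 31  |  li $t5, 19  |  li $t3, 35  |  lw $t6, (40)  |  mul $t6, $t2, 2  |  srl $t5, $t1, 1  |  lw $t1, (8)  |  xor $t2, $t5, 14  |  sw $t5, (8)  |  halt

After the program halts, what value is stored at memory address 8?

li $t2, 20 → $t2=20
li $t1, 29 → $t1=29
li $t6, 31 → $t6=31
li $t5, 19 → $t5=19
li $t3, 35 → $t3=35
lw $t6, (40) → $t6=M[40]=46
mul $t6, $t2, 2 → $t6=20*2=40
srl $t5, $t1, 1 → $t5=29>>1=14
lw $t1, (8) → $t1=M[8]=2
xor $t2, $t5, 14 → $t2=14^14=0
sw $t5, (8) → M[8]=14
halt.

14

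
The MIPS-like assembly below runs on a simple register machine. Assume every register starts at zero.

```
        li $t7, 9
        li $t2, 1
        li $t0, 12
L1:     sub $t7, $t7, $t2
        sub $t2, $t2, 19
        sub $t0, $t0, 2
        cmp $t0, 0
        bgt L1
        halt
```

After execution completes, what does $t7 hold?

288

li $t7, 9 → $t7=9
li $t2, 1 → $t2=1
li $t0, 12 → $t0=12
sub $t7, $t7, $t2 → $t7=9-1=8
sub $t2, $t2, 19 → $t2=1-19=-18
sub $t0, $t0, 2 → $t0=12-2=10
cmp $t0, 0  (cmp 10,0)
bgt L1: taken
sub $t7, $t7, $t2 → $t7=8-(-18)=26
sub $t2, $t2, 19 → $t2=(-18)-19=-37
sub $t0, $t0, 2 → $t0=10-2=8
cmp $t0, 0  (cmp 8,0)
bgt L1: taken
sub $t7, $t7, $t2 → $t7=26-(-37)=63
sub $t2, $t2, 19 → $t2=(-37)-19=-56
sub $t0, $t0, 2 → $t0=8-2=6
cmp $t0, 0  (cmp 6,0)
bgt L1: taken
sub $t7, $t7, $t2 → $t7=63-(-56)=119
sub $t2, $t2, 19 → $t2=(-56)-19=-75
sub $t0, $t0, 2 → $t0=6-2=4
cmp $t0, 0  (cmp 4,0)
bgt L1: taken
sub $t7, $t7, $t2 → $t7=119-(-75)=194
sub $t2, $t2, 19 → $t2=(-75)-19=-94
sub $t0, $t0, 2 → $t0=4-2=2
cmp $t0, 0  (cmp 2,0)
bgt L1: taken
sub $t7, $t7, $t2 → $t7=194-(-94)=288
sub $t2, $t2, 19 → $t2=(-94)-19=-113
sub $t0, $t0, 2 → $t0=2-2=0
cmp $t0, 0  (cmp 0,0)
bgt L1: not taken
halt.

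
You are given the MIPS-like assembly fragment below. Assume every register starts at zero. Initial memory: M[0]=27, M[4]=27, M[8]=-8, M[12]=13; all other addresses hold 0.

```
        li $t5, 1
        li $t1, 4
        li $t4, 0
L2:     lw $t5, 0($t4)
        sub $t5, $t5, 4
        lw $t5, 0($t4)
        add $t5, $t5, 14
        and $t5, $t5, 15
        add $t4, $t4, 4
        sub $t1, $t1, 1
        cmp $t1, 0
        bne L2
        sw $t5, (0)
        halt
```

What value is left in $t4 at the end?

after li $t5, 1: $t5=1
after li $t1, 4: $t1=4
after li $t4, 0: $t4=0
after lw $t5, 0($t4): $t5=M[0]=27
after sub $t5, $t5, 4: $t5=27-4=23
after lw $t5, 0($t4): $t5=M[0]=27
after add $t5, $t5, 14: $t5=27+14=41
after and $t5, $t5, 15: $t5=41&15=9
after add $t4, $t4, 4: $t4=0+4=4
after sub $t1, $t1, 1: $t1=4-1=3
cmp $t1, 0  (cmp 3,0)
bne L2: taken
after lw $t5, 0($t4): $t5=M[4]=27
after sub $t5, $t5, 4: $t5=27-4=23
after lw $t5, 0($t4): $t5=M[4]=27
after add $t5, $t5, 14: $t5=27+14=41
after and $t5, $t5, 15: $t5=41&15=9
after add $t4, $t4, 4: $t4=4+4=8
after sub $t1, $t1, 1: $t1=3-1=2
cmp $t1, 0  (cmp 2,0)
bne L2: taken
after lw $t5, 0($t4): $t5=M[8]=-8
after sub $t5, $t5, 4: $t5=(-8)-4=-12
after lw $t5, 0($t4): $t5=M[8]=-8
after add $t5, $t5, 14: $t5=(-8)+14=6
after and $t5, $t5, 15: $t5=6&15=6
after add $t4, $t4, 4: $t4=8+4=12
after sub $t1, $t1, 1: $t1=2-1=1
cmp $t1, 0  (cmp 1,0)
bne L2: taken
after lw $t5, 0($t4): $t5=M[12]=13
after sub $t5, $t5, 4: $t5=13-4=9
after lw $t5, 0($t4): $t5=M[12]=13
after add $t5, $t5, 14: $t5=13+14=27
after and $t5, $t5, 15: $t5=27&15=11
after add $t4, $t4, 4: $t4=12+4=16
after sub $t1, $t1, 1: $t1=1-1=0
cmp $t1, 0  (cmp 0,0)
bne L2: not taken
sw $t5, (0) → M[0]=11
halt.

16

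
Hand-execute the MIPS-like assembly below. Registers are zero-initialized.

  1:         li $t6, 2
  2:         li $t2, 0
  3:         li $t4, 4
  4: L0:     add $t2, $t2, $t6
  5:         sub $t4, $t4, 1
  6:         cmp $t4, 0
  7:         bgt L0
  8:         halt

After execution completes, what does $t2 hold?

8

li $t6, 2 → $t6=2
li $t2, 0 → $t2=0
li $t4, 4 → $t4=4
add $t2, $t2, $t6 → $t2=0+2=2
sub $t4, $t4, 1 → $t4=4-1=3
cmp $t4, 0  (cmp 3,0)
bgt L0: taken
add $t2, $t2, $t6 → $t2=2+2=4
sub $t4, $t4, 1 → $t4=3-1=2
cmp $t4, 0  (cmp 2,0)
bgt L0: taken
add $t2, $t2, $t6 → $t2=4+2=6
sub $t4, $t4, 1 → $t4=2-1=1
cmp $t4, 0  (cmp 1,0)
bgt L0: taken
add $t2, $t2, $t6 → $t2=6+2=8
sub $t4, $t4, 1 → $t4=1-1=0
cmp $t4, 0  (cmp 0,0)
bgt L0: not taken
halt.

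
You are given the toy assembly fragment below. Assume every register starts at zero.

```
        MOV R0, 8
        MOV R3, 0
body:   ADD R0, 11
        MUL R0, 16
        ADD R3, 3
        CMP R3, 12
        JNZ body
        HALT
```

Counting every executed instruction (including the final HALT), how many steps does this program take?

R0=8
R3=0
R0=8+11=19
R0=19*16=304
R3=0+3=3
CMP R3, 12  (cmp 3,12)
JNZ body: taken
R0=304+11=315
R0=315*16=5040
R3=3+3=6
CMP R3, 12  (cmp 6,12)
JNZ body: taken
R0=5040+11=5051
R0=5051*16=80816
R3=6+3=9
CMP R3, 12  (cmp 9,12)
JNZ body: taken
R0=80816+11=80827
R0=80827*16=1293232
R3=9+3=12
CMP R3, 12  (cmp 12,12)
JNZ body: not taken
halt.
Total executed instructions: 23.

23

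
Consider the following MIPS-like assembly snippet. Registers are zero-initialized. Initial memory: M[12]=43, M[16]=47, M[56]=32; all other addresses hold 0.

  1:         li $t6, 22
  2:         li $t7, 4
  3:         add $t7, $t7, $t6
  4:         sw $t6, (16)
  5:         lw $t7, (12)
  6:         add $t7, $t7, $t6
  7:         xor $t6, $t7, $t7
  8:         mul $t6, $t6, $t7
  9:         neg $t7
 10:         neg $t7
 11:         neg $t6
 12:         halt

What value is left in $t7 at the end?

65

li $t6, 22 → $t6=22
li $t7, 4 → $t7=4
add $t7, $t7, $t6 → $t7=4+22=26
sw $t6, (16) → M[16]=22
lw $t7, (12) → $t7=M[12]=43
add $t7, $t7, $t6 → $t7=43+22=65
xor $t6, $t7, $t7 → $t6=65^65=0
mul $t6, $t6, $t7 → $t6=0*65=0
neg $t7 → $t7=-(65)=-65
neg $t7 → $t7=-(-65)=65
neg $t6 → $t6=-(0)=0
halt.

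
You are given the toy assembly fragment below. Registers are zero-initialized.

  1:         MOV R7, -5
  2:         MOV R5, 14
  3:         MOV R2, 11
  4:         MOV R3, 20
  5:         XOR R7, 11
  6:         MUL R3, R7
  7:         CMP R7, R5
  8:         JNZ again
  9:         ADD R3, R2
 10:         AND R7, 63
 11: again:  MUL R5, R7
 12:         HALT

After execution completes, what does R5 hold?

after MOV R7, -5: R7=-5
after MOV R5, 14: R5=14
after MOV R2, 11: R2=11
after MOV R3, 20: R3=20
after XOR R7, 11: R7=(-5)^11=-16
after MUL R3, R7: R3=20*(-16)=-320
CMP R7, R5  (cmp -16,14)
JNZ again: taken
after MUL R5, R7: R5=14*(-16)=-224
halt.

-224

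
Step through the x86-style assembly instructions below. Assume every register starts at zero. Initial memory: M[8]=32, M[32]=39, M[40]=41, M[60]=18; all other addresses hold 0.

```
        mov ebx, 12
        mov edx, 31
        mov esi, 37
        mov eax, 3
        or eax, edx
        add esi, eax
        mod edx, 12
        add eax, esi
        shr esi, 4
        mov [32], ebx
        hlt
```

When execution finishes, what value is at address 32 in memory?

12

ebx=12
edx=31
esi=37
eax=3
eax=3|31=31
esi=37+31=68
edx=31%12=7
eax=31+68=99
esi=68>>4=4
mov [32], ebx → M[32]=12
halt.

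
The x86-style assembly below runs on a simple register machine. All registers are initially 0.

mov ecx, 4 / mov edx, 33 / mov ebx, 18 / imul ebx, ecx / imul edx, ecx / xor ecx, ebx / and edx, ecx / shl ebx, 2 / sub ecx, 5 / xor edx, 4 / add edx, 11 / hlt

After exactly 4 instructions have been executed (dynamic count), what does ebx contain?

72

ecx=4
edx=33
ebx=18
ebx=18*4=72
After step 4: ebx = 72.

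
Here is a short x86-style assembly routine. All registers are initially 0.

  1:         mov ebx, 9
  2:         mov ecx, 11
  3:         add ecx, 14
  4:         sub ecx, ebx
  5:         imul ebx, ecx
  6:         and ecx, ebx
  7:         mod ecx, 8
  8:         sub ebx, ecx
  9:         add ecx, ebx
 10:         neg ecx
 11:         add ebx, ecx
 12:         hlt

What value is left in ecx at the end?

mov ebx, 9 → ebx=9
mov ecx, 11 → ecx=11
add ecx, 14 → ecx=11+14=25
sub ecx, ebx → ecx=25-9=16
imul ebx, ecx → ebx=9*16=144
and ecx, ebx → ecx=16&144=16
mod ecx, 8 → ecx=16%8=0
sub ebx, ecx → ebx=144-0=144
add ecx, ebx → ecx=0+144=144
neg ecx → ecx=-(144)=-144
add ebx, ecx → ebx=144+(-144)=0
halt.

-144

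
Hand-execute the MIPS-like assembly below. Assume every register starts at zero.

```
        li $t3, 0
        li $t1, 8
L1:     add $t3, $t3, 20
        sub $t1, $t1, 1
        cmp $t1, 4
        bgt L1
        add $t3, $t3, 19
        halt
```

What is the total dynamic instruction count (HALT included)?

after li $t3, 0: $t3=0
after li $t1, 8: $t1=8
after add $t3, $t3, 20: $t3=0+20=20
after sub $t1, $t1, 1: $t1=8-1=7
cmp $t1, 4  (cmp 7,4)
bgt L1: taken
after add $t3, $t3, 20: $t3=20+20=40
after sub $t1, $t1, 1: $t1=7-1=6
cmp $t1, 4  (cmp 6,4)
bgt L1: taken
after add $t3, $t3, 20: $t3=40+20=60
after sub $t1, $t1, 1: $t1=6-1=5
cmp $t1, 4  (cmp 5,4)
bgt L1: taken
after add $t3, $t3, 20: $t3=60+20=80
after sub $t1, $t1, 1: $t1=5-1=4
cmp $t1, 4  (cmp 4,4)
bgt L1: not taken
after add $t3, $t3, 19: $t3=80+19=99
halt.
Total executed instructions: 20.

20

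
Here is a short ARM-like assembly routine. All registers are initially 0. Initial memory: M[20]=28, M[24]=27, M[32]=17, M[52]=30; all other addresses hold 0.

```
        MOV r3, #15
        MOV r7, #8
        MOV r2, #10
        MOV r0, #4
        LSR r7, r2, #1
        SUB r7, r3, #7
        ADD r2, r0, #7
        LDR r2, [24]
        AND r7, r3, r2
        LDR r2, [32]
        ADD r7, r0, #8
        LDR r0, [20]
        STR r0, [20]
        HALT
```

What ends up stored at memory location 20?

r3=15
r7=8
r2=10
r0=4
r7=10>>1=5
r7=15-7=8
r2=4+7=11
r2=M[24]=27
r7=15&27=11
r2=M[32]=17
r7=4+8=12
r0=M[20]=28
STR r0, [20] → M[20]=28
halt.

28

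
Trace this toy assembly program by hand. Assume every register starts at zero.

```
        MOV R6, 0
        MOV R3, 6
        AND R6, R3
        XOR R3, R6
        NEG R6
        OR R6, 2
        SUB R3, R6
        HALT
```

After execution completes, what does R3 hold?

R6=0
R3=6
R6=0&6=0
R3=6^0=6
R6=-(0)=0
R6=0|2=2
R3=6-2=4
halt.

4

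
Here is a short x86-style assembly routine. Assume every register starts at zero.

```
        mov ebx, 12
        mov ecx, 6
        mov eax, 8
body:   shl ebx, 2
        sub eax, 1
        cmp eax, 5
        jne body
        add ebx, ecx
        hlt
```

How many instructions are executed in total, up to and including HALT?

17

ebx=12
ecx=6
eax=8
ebx=12<<2=48
eax=8-1=7
cmp eax, 5  (cmp 7,5)
jne body: taken
ebx=48<<2=192
eax=7-1=6
cmp eax, 5  (cmp 6,5)
jne body: taken
ebx=192<<2=768
eax=6-1=5
cmp eax, 5  (cmp 5,5)
jne body: not taken
ebx=768+6=774
halt.
Total executed instructions: 17.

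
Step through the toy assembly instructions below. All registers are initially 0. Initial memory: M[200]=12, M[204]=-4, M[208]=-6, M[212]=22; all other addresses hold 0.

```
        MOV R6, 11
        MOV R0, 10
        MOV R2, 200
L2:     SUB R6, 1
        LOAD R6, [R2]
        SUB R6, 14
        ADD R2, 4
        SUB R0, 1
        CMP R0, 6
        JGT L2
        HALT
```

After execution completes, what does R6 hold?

after MOV R6, 11: R6=11
after MOV R0, 10: R0=10
after MOV R2, 200: R2=200
after SUB R6, 1: R6=11-1=10
after LOAD R6, [R2]: R6=M[200]=12
after SUB R6, 14: R6=12-14=-2
after ADD R2, 4: R2=200+4=204
after SUB R0, 1: R0=10-1=9
CMP R0, 6  (cmp 9,6)
JGT L2: taken
after SUB R6, 1: R6=(-2)-1=-3
after LOAD R6, [R2]: R6=M[204]=-4
after SUB R6, 14: R6=(-4)-14=-18
after ADD R2, 4: R2=204+4=208
after SUB R0, 1: R0=9-1=8
CMP R0, 6  (cmp 8,6)
JGT L2: taken
after SUB R6, 1: R6=(-18)-1=-19
after LOAD R6, [R2]: R6=M[208]=-6
after SUB R6, 14: R6=(-6)-14=-20
after ADD R2, 4: R2=208+4=212
after SUB R0, 1: R0=8-1=7
CMP R0, 6  (cmp 7,6)
JGT L2: taken
after SUB R6, 1: R6=(-20)-1=-21
after LOAD R6, [R2]: R6=M[212]=22
after SUB R6, 14: R6=22-14=8
after ADD R2, 4: R2=212+4=216
after SUB R0, 1: R0=7-1=6
CMP R0, 6  (cmp 6,6)
JGT L2: not taken
halt.

8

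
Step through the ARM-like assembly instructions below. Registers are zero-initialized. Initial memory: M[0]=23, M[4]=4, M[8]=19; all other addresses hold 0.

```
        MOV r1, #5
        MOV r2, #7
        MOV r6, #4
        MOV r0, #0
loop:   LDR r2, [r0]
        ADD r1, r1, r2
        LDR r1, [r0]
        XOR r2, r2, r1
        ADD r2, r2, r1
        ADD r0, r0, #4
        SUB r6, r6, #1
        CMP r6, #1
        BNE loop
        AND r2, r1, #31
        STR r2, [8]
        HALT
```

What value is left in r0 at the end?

12

r1=5
r2=7
r6=4
r0=0
r2=M[0]=23
r1=5+23=28
r1=M[0]=23
r2=23^23=0
r2=0+23=23
r0=0+4=4
r6=4-1=3
CMP r6, #1  (cmp 3,1)
BNE loop: taken
r2=M[4]=4
r1=23+4=27
r1=M[4]=4
r2=4^4=0
r2=0+4=4
r0=4+4=8
r6=3-1=2
CMP r6, #1  (cmp 2,1)
BNE loop: taken
r2=M[8]=19
r1=4+19=23
r1=M[8]=19
r2=19^19=0
r2=0+19=19
r0=8+4=12
r6=2-1=1
CMP r6, #1  (cmp 1,1)
BNE loop: not taken
r2=19&31=19
STR r2, [8] → M[8]=19
halt.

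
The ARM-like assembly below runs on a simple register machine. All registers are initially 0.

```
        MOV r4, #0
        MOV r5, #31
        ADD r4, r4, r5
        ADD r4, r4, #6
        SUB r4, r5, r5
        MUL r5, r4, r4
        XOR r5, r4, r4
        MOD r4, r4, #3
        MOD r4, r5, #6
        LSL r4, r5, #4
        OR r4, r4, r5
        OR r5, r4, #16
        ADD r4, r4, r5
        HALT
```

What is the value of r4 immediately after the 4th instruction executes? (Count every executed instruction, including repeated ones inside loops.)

MOV r4, #0 → r4=0
MOV r5, #31 → r5=31
ADD r4, r4, r5 → r4=0+31=31
ADD r4, r4, #6 → r4=31+6=37
After step 4: r4 = 37.

37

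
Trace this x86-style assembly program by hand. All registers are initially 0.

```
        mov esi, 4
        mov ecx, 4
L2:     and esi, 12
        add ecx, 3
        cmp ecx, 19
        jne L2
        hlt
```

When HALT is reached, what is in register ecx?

19

mov esi, 4 → esi=4
mov ecx, 4 → ecx=4
and esi, 12 → esi=4&12=4
add ecx, 3 → ecx=4+3=7
cmp ecx, 19  (cmp 7,19)
jne L2: taken
and esi, 12 → esi=4&12=4
add ecx, 3 → ecx=7+3=10
cmp ecx, 19  (cmp 10,19)
jne L2: taken
and esi, 12 → esi=4&12=4
add ecx, 3 → ecx=10+3=13
cmp ecx, 19  (cmp 13,19)
jne L2: taken
and esi, 12 → esi=4&12=4
add ecx, 3 → ecx=13+3=16
cmp ecx, 19  (cmp 16,19)
jne L2: taken
and esi, 12 → esi=4&12=4
add ecx, 3 → ecx=16+3=19
cmp ecx, 19  (cmp 19,19)
jne L2: not taken
halt.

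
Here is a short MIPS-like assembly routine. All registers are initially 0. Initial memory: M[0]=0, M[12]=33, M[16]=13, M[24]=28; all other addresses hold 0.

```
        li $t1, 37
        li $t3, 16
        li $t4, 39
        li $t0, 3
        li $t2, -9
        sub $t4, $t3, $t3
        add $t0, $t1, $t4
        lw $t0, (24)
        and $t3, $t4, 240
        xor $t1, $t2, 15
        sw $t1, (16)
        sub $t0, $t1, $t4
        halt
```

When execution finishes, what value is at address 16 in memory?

after li $t1, 37: $t1=37
after li $t3, 16: $t3=16
after li $t4, 39: $t4=39
after li $t0, 3: $t0=3
after li $t2, -9: $t2=-9
after sub $t4, $t3, $t3: $t4=16-16=0
after add $t0, $t1, $t4: $t0=37+0=37
after lw $t0, (24): $t0=M[24]=28
after and $t3, $t4, 240: $t3=0&240=0
after xor $t1, $t2, 15: $t1=(-9)^15=-8
sw $t1, (16) → M[16]=-8
after sub $t0, $t1, $t4: $t0=(-8)-0=-8
halt.

-8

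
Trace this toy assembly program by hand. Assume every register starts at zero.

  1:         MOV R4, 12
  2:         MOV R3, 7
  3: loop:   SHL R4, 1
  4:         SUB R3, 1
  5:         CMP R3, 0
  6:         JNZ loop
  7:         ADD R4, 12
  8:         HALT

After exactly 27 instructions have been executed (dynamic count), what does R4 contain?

1536

R4=12
R3=7
R4=12<<1=24
R3=7-1=6
CMP R3, 0  (cmp 6,0)
JNZ loop: taken
R4=24<<1=48
R3=6-1=5
CMP R3, 0  (cmp 5,0)
JNZ loop: taken
R4=48<<1=96
R3=5-1=4
CMP R3, 0  (cmp 4,0)
JNZ loop: taken
R4=96<<1=192
R3=4-1=3
CMP R3, 0  (cmp 3,0)
JNZ loop: taken
R4=192<<1=384
R3=3-1=2
CMP R3, 0  (cmp 2,0)
JNZ loop: taken
R4=384<<1=768
R3=2-1=1
CMP R3, 0  (cmp 1,0)
JNZ loop: taken
R4=768<<1=1536
After step 27: R4 = 1536.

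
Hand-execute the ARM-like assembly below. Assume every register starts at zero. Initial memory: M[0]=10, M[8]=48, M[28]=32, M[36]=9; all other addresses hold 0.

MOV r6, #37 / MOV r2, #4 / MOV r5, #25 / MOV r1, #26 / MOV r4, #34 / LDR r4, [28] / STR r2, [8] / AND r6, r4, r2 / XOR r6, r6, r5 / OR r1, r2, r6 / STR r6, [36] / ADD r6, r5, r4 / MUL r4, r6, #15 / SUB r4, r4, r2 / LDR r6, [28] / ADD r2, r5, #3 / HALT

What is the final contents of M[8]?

4

MOV r6, #37 → r6=37
MOV r2, #4 → r2=4
MOV r5, #25 → r5=25
MOV r1, #26 → r1=26
MOV r4, #34 → r4=34
LDR r4, [28] → r4=M[28]=32
STR r2, [8] → M[8]=4
AND r6, r4, r2 → r6=32&4=0
XOR r6, r6, r5 → r6=0^25=25
OR r1, r2, r6 → r1=4|25=29
STR r6, [36] → M[36]=25
ADD r6, r5, r4 → r6=25+32=57
MUL r4, r6, #15 → r4=57*15=855
SUB r4, r4, r2 → r4=855-4=851
LDR r6, [28] → r6=M[28]=32
ADD r2, r5, #3 → r2=25+3=28
halt.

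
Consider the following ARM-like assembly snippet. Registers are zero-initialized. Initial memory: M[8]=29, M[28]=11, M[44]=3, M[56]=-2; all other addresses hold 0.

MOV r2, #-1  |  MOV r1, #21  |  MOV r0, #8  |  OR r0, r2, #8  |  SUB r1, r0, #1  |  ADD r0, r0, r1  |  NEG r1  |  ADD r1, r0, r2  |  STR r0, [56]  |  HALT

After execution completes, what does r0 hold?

r2=-1
r1=21
r0=8
r0=(-1)|8=-1
r1=(-1)-1=-2
r0=(-1)+(-2)=-3
r1=-(-2)=2
r1=(-3)+(-1)=-4
STR r0, [56] → M[56]=-3
halt.

-3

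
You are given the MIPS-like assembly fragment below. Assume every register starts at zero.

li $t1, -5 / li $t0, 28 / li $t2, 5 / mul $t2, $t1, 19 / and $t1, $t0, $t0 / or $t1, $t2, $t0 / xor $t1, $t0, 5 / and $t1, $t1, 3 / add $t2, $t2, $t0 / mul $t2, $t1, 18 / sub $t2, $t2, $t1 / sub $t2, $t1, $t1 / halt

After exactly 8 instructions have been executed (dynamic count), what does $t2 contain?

-95

after li $t1, -5: $t1=-5
after li $t0, 28: $t0=28
after li $t2, 5: $t2=5
after mul $t2, $t1, 19: $t2=(-5)*19=-95
after and $t1, $t0, $t0: $t1=28&28=28
after or $t1, $t2, $t0: $t1=(-95)|28=-67
after xor $t1, $t0, 5: $t1=28^5=25
after and $t1, $t1, 3: $t1=25&3=1
After step 8: $t2 = -95.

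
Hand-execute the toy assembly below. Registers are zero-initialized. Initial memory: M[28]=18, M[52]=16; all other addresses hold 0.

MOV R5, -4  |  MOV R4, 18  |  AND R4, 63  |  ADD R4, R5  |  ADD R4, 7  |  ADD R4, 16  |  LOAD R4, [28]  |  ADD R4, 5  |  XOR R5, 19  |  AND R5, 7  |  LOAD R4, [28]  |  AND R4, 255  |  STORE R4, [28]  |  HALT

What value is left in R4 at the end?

MOV R5, -4 → R5=-4
MOV R4, 18 → R4=18
AND R4, 63 → R4=18&63=18
ADD R4, R5 → R4=18+(-4)=14
ADD R4, 7 → R4=14+7=21
ADD R4, 16 → R4=21+16=37
LOAD R4, [28] → R4=M[28]=18
ADD R4, 5 → R4=18+5=23
XOR R5, 19 → R5=(-4)^19=-17
AND R5, 7 → R5=(-17)&7=7
LOAD R4, [28] → R4=M[28]=18
AND R4, 255 → R4=18&255=18
STORE R4, [28] → M[28]=18
halt.

18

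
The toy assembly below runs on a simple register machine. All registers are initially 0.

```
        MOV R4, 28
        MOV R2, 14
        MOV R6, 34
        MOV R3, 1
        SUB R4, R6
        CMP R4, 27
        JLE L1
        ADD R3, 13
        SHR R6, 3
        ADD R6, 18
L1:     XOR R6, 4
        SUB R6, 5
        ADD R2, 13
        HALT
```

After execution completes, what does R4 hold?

-6

MOV R4, 28 → R4=28
MOV R2, 14 → R2=14
MOV R6, 34 → R6=34
MOV R3, 1 → R3=1
SUB R4, R6 → R4=28-34=-6
CMP R4, 27  (cmp -6,27)
JLE L1: taken
XOR R6, 4 → R6=34^4=38
SUB R6, 5 → R6=38-5=33
ADD R2, 13 → R2=14+13=27
halt.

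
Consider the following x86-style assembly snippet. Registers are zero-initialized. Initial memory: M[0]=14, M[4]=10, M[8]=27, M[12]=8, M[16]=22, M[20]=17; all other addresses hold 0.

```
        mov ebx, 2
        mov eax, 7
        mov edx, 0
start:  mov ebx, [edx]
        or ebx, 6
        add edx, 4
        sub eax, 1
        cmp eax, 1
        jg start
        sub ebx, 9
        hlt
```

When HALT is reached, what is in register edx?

after mov ebx, 2: ebx=2
after mov eax, 7: eax=7
after mov edx, 0: edx=0
after mov ebx, [edx]: ebx=M[0]=14
after or ebx, 6: ebx=14|6=14
after add edx, 4: edx=0+4=4
after sub eax, 1: eax=7-1=6
cmp eax, 1  (cmp 6,1)
jg start: taken
after mov ebx, [edx]: ebx=M[4]=10
after or ebx, 6: ebx=10|6=14
after add edx, 4: edx=4+4=8
after sub eax, 1: eax=6-1=5
cmp eax, 1  (cmp 5,1)
jg start: taken
after mov ebx, [edx]: ebx=M[8]=27
after or ebx, 6: ebx=27|6=31
after add edx, 4: edx=8+4=12
after sub eax, 1: eax=5-1=4
cmp eax, 1  (cmp 4,1)
jg start: taken
after mov ebx, [edx]: ebx=M[12]=8
after or ebx, 6: ebx=8|6=14
after add edx, 4: edx=12+4=16
after sub eax, 1: eax=4-1=3
cmp eax, 1  (cmp 3,1)
jg start: taken
after mov ebx, [edx]: ebx=M[16]=22
after or ebx, 6: ebx=22|6=22
after add edx, 4: edx=16+4=20
after sub eax, 1: eax=3-1=2
cmp eax, 1  (cmp 2,1)
jg start: taken
after mov ebx, [edx]: ebx=M[20]=17
after or ebx, 6: ebx=17|6=23
after add edx, 4: edx=20+4=24
after sub eax, 1: eax=2-1=1
cmp eax, 1  (cmp 1,1)
jg start: not taken
after sub ebx, 9: ebx=23-9=14
halt.

24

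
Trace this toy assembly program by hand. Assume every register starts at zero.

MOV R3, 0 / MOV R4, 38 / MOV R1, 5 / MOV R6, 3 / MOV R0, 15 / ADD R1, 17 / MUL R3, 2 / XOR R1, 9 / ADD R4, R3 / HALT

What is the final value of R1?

after MOV R3, 0: R3=0
after MOV R4, 38: R4=38
after MOV R1, 5: R1=5
after MOV R6, 3: R6=3
after MOV R0, 15: R0=15
after ADD R1, 17: R1=5+17=22
after MUL R3, 2: R3=0*2=0
after XOR R1, 9: R1=22^9=31
after ADD R4, R3: R4=38+0=38
halt.

31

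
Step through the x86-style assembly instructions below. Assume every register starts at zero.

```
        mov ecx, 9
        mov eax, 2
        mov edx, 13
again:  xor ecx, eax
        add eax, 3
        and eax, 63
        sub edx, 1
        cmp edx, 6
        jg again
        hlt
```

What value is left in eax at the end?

mov ecx, 9 → ecx=9
mov eax, 2 → eax=2
mov edx, 13 → edx=13
xor ecx, eax → ecx=9^2=11
add eax, 3 → eax=2+3=5
and eax, 63 → eax=5&63=5
sub edx, 1 → edx=13-1=12
cmp edx, 6  (cmp 12,6)
jg again: taken
xor ecx, eax → ecx=11^5=14
add eax, 3 → eax=5+3=8
and eax, 63 → eax=8&63=8
sub edx, 1 → edx=12-1=11
cmp edx, 6  (cmp 11,6)
jg again: taken
xor ecx, eax → ecx=14^8=6
add eax, 3 → eax=8+3=11
and eax, 63 → eax=11&63=11
sub edx, 1 → edx=11-1=10
cmp edx, 6  (cmp 10,6)
jg again: taken
xor ecx, eax → ecx=6^11=13
add eax, 3 → eax=11+3=14
and eax, 63 → eax=14&63=14
sub edx, 1 → edx=10-1=9
cmp edx, 6  (cmp 9,6)
jg again: taken
xor ecx, eax → ecx=13^14=3
add eax, 3 → eax=14+3=17
and eax, 63 → eax=17&63=17
sub edx, 1 → edx=9-1=8
cmp edx, 6  (cmp 8,6)
jg again: taken
xor ecx, eax → ecx=3^17=18
add eax, 3 → eax=17+3=20
and eax, 63 → eax=20&63=20
sub edx, 1 → edx=8-1=7
cmp edx, 6  (cmp 7,6)
jg again: taken
xor ecx, eax → ecx=18^20=6
add eax, 3 → eax=20+3=23
and eax, 63 → eax=23&63=23
sub edx, 1 → edx=7-1=6
cmp edx, 6  (cmp 6,6)
jg again: not taken
halt.

23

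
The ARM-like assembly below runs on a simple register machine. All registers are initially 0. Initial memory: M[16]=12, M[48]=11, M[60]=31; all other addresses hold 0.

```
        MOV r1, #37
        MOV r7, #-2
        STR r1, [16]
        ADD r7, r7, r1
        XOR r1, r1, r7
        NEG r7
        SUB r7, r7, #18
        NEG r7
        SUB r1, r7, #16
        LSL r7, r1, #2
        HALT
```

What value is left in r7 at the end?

MOV r1, #37 → r1=37
MOV r7, #-2 → r7=-2
STR r1, [16] → M[16]=37
ADD r7, r7, r1 → r7=(-2)+37=35
XOR r1, r1, r7 → r1=37^35=6
NEG r7 → r7=-(35)=-35
SUB r7, r7, #18 → r7=(-35)-18=-53
NEG r7 → r7=-(-53)=53
SUB r1, r7, #16 → r1=53-16=37
LSL r7, r1, #2 → r7=37<<2=148
halt.

148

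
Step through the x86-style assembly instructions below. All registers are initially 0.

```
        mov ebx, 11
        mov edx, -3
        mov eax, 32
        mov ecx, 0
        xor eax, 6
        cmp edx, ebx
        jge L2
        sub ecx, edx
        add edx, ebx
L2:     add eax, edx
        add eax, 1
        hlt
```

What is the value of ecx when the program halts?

3

mov ebx, 11 → ebx=11
mov edx, -3 → edx=-3
mov eax, 32 → eax=32
mov ecx, 0 → ecx=0
xor eax, 6 → eax=32^6=38
cmp edx, ebx  (cmp -3,11)
jge L2: not taken
sub ecx, edx → ecx=0-(-3)=3
add edx, ebx → edx=(-3)+11=8
add eax, edx → eax=38+8=46
add eax, 1 → eax=46+1=47
halt.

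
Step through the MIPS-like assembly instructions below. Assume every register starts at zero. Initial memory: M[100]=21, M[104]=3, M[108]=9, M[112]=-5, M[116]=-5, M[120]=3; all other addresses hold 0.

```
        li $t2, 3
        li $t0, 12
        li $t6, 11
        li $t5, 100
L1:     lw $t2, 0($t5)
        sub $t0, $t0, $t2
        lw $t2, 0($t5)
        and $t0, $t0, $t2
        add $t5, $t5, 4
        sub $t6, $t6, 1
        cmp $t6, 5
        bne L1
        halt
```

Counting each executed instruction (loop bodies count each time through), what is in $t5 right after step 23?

li $t2, 3 → $t2=3
li $t0, 12 → $t0=12
li $t6, 11 → $t6=11
li $t5, 100 → $t5=100
lw $t2, 0($t5) → $t2=M[100]=21
sub $t0, $t0, $t2 → $t0=12-21=-9
lw $t2, 0($t5) → $t2=M[100]=21
and $t0, $t0, $t2 → $t0=(-9)&21=21
add $t5, $t5, 4 → $t5=100+4=104
sub $t6, $t6, 1 → $t6=11-1=10
cmp $t6, 5  (cmp 10,5)
bne L1: taken
lw $t2, 0($t5) → $t2=M[104]=3
sub $t0, $t0, $t2 → $t0=21-3=18
lw $t2, 0($t5) → $t2=M[104]=3
and $t0, $t0, $t2 → $t0=18&3=2
add $t5, $t5, 4 → $t5=104+4=108
sub $t6, $t6, 1 → $t6=10-1=9
cmp $t6, 5  (cmp 9,5)
bne L1: taken
lw $t2, 0($t5) → $t2=M[108]=9
sub $t0, $t0, $t2 → $t0=2-9=-7
lw $t2, 0($t5) → $t2=M[108]=9
After step 23: $t5 = 108.

108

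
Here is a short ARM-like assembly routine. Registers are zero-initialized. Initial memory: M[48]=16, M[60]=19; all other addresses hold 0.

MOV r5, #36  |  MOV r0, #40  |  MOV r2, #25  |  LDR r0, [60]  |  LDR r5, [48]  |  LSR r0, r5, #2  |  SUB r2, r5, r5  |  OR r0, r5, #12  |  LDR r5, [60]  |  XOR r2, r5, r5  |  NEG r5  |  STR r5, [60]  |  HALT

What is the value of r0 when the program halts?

r5=36
r0=40
r2=25
r0=M[60]=19
r5=M[48]=16
r0=16>>2=4
r2=16-16=0
r0=16|12=28
r5=M[60]=19
r2=19^19=0
r5=-(19)=-19
STR r5, [60] → M[60]=-19
halt.

28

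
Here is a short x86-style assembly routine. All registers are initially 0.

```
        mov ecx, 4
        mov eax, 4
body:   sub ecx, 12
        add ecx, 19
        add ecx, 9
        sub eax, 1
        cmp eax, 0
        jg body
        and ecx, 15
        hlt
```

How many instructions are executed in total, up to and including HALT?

ecx=4
eax=4
ecx=4-12=-8
ecx=(-8)+19=11
ecx=11+9=20
eax=4-1=3
cmp eax, 0  (cmp 3,0)
jg body: taken
ecx=20-12=8
ecx=8+19=27
ecx=27+9=36
eax=3-1=2
cmp eax, 0  (cmp 2,0)
jg body: taken
ecx=36-12=24
ecx=24+19=43
ecx=43+9=52
eax=2-1=1
cmp eax, 0  (cmp 1,0)
jg body: taken
ecx=52-12=40
ecx=40+19=59
ecx=59+9=68
eax=1-1=0
cmp eax, 0  (cmp 0,0)
jg body: not taken
ecx=68&15=4
halt.
Total executed instructions: 28.

28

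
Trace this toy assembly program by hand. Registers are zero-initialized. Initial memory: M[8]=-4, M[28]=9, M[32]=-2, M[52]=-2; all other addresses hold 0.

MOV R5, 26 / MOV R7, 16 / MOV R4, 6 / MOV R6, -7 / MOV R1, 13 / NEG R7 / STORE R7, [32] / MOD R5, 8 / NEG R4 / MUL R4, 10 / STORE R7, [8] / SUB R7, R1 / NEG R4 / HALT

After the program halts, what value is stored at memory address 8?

R5=26
R7=16
R4=6
R6=-7
R1=13
R7=-(16)=-16
STORE R7, [32] → M[32]=-16
R5=26%8=2
R4=-(6)=-6
R4=(-6)*10=-60
STORE R7, [8] → M[8]=-16
R7=(-16)-13=-29
R4=-(-60)=60
halt.

-16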